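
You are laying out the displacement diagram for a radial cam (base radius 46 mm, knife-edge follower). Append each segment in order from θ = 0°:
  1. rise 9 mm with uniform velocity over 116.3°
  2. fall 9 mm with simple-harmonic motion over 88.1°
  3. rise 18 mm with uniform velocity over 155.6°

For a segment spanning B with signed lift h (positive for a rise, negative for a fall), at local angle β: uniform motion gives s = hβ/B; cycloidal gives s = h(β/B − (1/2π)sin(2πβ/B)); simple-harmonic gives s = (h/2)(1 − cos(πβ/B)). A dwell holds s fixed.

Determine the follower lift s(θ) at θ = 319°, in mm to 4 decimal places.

seg 1 [0°–116.3°] uniform, h=9: full span → s += 9 → s = 9.0000
seg 2 [116.3°–204.4°] simple-harmonic, h=-9: full span → s += -9 → s = 0.0000
seg 3 [204.4°–360°] uniform, h=18: θ=319° here. β=114.6, B=155.6. 18·114.6/155.6 = 13.2571 → s = 13.2571

13.2571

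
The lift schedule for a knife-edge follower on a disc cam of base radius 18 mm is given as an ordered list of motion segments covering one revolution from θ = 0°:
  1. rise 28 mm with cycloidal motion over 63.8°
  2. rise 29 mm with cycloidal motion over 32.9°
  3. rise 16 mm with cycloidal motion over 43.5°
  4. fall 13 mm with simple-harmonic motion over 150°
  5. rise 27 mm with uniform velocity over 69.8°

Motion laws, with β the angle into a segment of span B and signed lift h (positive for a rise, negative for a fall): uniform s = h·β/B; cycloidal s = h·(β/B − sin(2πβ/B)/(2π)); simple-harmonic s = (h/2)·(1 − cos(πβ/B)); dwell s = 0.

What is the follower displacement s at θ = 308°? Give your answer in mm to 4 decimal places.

seg 1 [0°–63.8°] cycloidal, h=28: full span → s += 28 → s = 28.0000
seg 2 [63.8°–96.7°] cycloidal, h=29: full span → s += 29 → s = 57.0000
seg 3 [96.7°–140.2°] cycloidal, h=16: full span → s += 16 → s = 73.0000
seg 4 [140.2°–290.2°] simple-harmonic, h=-13: full span → s += -13 → s = 60.0000
seg 5 [290.2°–360°] uniform, h=27: θ=308° here. β=17.8, B=69.8. 27·17.8/69.8 = 6.8854 → s = 66.8854

66.8854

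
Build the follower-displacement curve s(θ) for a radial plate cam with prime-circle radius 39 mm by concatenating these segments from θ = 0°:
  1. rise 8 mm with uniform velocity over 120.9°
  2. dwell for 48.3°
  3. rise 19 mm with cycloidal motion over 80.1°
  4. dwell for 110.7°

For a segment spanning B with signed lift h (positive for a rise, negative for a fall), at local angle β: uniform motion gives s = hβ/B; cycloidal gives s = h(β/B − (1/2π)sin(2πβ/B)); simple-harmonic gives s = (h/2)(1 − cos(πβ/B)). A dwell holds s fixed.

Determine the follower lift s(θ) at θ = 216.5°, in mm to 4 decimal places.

seg 1 [0°–120.9°] uniform, h=8: full span → s += 8 → s = 8.0000
seg 2 [120.9°–169.2°] dwell: s stays 8.0000
seg 3 [169.2°–249.3°] cycloidal, h=19: θ=216.5° here. β=47.3, B=80.1. 19·(0.5905 − sin(2π·0.5905)/(2π)) = 12.8482 → s = 20.8482

20.8482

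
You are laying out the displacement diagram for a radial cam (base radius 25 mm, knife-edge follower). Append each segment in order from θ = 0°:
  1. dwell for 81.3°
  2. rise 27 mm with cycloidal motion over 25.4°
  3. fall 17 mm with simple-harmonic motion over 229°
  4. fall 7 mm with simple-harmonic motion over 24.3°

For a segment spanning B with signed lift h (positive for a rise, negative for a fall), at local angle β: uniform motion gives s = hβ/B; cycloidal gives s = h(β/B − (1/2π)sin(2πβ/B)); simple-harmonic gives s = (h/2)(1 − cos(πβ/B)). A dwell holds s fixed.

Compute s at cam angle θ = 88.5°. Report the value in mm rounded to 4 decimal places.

seg 1 [0°–81.3°] dwell: s stays 0.0000
seg 2 [81.3°–106.7°] cycloidal, h=27: θ=88.5° here. β=7.2, B=25.4. 27·(0.2835 − sin(2π·0.2835)/(2π)) = 3.4510 → s = 3.4510

3.4510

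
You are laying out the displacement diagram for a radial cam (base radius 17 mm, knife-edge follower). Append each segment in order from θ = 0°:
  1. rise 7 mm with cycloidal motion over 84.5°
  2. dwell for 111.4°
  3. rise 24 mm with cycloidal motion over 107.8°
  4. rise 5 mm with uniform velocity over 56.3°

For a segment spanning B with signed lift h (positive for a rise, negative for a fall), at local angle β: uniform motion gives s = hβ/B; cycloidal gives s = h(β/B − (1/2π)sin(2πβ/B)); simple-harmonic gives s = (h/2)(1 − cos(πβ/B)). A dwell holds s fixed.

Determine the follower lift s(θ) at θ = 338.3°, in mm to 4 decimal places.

seg 1 [0°–84.5°] cycloidal, h=7: full span → s += 7 → s = 7.0000
seg 2 [84.5°–195.9°] dwell: s stays 7.0000
seg 3 [195.9°–303.7°] cycloidal, h=24: full span → s += 24 → s = 31.0000
seg 4 [303.7°–360°] uniform, h=5: θ=338.3° here. β=34.6, B=56.3. 5·34.6/56.3 = 3.0728 → s = 34.0728

34.0728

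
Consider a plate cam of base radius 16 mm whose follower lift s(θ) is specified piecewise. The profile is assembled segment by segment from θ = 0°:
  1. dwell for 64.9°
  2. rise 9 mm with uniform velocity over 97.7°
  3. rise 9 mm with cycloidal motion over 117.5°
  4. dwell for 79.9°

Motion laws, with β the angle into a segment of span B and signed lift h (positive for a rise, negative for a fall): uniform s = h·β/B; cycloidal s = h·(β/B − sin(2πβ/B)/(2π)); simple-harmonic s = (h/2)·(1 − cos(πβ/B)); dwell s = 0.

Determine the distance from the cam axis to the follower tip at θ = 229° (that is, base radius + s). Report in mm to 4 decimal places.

seg 1 [0°–64.9°] dwell: s stays 0.0000
seg 2 [64.9°–162.6°] uniform, h=9: full span → s += 9 → s = 9.0000
seg 3 [162.6°–280.1°] cycloidal, h=9: θ=229° here. β=66.4, B=117.5. 9·(0.5651 − sin(2π·0.5651)/(2π)) = 5.6557 → s = 14.6557
radial distance = base radius + s = 16 + 14.6557 = 30.6557

30.6557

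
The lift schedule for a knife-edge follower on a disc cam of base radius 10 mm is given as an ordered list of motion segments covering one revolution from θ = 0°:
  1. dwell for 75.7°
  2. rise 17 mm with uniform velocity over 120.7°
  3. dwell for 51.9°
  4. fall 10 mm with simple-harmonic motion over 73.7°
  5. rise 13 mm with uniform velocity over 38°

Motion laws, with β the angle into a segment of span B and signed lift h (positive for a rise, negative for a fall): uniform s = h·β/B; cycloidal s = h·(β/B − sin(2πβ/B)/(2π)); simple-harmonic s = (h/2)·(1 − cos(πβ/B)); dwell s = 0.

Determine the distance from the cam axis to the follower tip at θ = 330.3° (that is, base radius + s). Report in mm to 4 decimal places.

seg 1 [0°–75.7°] dwell: s stays 0.0000
seg 2 [75.7°–196.4°] uniform, h=17: full span → s += 17 → s = 17.0000
seg 3 [196.4°–248.3°] dwell: s stays 17.0000
seg 4 [248.3°–322°] simple-harmonic, h=-10: full span → s += -10 → s = 7.0000
seg 5 [322°–360°] uniform, h=13: θ=330.3° here. β=8.3, B=38. 13·8.3/38 = 2.8395 → s = 9.8395
radial distance = base radius + s = 10 + 9.8395 = 19.8395

19.8395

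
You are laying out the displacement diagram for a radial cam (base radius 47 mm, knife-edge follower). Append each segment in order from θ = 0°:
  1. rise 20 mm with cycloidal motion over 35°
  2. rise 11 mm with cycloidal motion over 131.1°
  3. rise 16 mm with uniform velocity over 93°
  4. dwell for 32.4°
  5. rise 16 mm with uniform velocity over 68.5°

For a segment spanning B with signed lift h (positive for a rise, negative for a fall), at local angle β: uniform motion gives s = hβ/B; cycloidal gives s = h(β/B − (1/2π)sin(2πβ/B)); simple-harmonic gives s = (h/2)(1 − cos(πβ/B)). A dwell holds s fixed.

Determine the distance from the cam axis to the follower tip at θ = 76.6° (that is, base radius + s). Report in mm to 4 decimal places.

seg 1 [0°–35°] cycloidal, h=20: full span → s += 20 → s = 20.0000
seg 2 [35°–166.1°] cycloidal, h=11: θ=76.6° here. β=41.6, B=131.1. 11·(0.3173 − sin(2π·0.3173)/(2π)) = 1.8940 → s = 21.8940
radial distance = base radius + s = 47 + 21.8940 = 68.8940

68.8940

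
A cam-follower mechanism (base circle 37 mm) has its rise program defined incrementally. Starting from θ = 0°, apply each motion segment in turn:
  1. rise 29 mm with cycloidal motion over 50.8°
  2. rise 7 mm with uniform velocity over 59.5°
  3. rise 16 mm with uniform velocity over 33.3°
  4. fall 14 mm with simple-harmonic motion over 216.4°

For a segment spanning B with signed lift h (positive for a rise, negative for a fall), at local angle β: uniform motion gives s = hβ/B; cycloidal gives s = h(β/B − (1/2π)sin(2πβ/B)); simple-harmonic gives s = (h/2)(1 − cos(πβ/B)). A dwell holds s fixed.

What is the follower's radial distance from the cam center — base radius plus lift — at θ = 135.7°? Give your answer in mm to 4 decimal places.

seg 1 [0°–50.8°] cycloidal, h=29: full span → s += 29 → s = 29.0000
seg 2 [50.8°–110.3°] uniform, h=7: full span → s += 7 → s = 36.0000
seg 3 [110.3°–143.6°] uniform, h=16: θ=135.7° here. β=25.4, B=33.3. 16·25.4/33.3 = 12.2042 → s = 48.2042
radial distance = base radius + s = 37 + 48.2042 = 85.2042

85.2042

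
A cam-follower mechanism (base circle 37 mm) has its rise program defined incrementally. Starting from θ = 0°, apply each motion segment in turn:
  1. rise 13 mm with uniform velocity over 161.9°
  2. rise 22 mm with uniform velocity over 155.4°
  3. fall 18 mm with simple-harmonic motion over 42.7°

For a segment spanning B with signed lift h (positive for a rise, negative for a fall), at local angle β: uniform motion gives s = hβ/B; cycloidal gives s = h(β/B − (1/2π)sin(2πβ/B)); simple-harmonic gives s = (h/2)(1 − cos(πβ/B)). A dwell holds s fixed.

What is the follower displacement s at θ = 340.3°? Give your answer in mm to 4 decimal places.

seg 1 [0°–161.9°] uniform, h=13: full span → s += 13 → s = 13.0000
seg 2 [161.9°–317.3°] uniform, h=22: full span → s += 22 → s = 35.0000
seg 3 [317.3°–360°] simple-harmonic, h=-18: θ=340.3° here. β=23, B=42.7. -18/2·(1 − cos(π·0.5386)) = -10.0899 → s = 24.9101

24.9101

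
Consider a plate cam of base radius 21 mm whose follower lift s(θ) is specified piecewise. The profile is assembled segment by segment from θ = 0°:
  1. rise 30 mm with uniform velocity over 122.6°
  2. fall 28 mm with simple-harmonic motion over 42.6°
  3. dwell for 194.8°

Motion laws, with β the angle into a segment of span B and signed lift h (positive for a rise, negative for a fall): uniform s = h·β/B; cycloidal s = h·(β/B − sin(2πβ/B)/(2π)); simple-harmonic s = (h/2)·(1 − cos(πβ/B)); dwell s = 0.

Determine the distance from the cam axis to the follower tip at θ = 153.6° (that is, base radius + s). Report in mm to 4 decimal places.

seg 1 [0°–122.6°] uniform, h=30: full span → s += 30 → s = 30.0000
seg 2 [122.6°–165.2°] simple-harmonic, h=-28: θ=153.6° here. β=31, B=42.6. -28/2·(1 − cos(π·0.7277)) = -23.1822 → s = 6.8178
radial distance = base radius + s = 21 + 6.8178 = 27.8178

27.8178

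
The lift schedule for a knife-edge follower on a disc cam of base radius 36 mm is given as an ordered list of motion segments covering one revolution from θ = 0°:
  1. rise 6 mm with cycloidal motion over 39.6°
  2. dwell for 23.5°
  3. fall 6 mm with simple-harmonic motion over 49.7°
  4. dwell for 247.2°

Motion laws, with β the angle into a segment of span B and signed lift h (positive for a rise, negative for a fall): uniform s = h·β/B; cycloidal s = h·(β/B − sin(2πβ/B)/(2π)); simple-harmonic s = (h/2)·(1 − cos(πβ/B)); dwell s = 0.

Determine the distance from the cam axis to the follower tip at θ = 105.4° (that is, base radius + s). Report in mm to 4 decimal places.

seg 1 [0°–39.6°] cycloidal, h=6: full span → s += 6 → s = 6.0000
seg 2 [39.6°–63.1°] dwell: s stays 6.0000
seg 3 [63.1°–112.8°] simple-harmonic, h=-6: θ=105.4° here. β=42.3, B=49.7. -6/2·(1 − cos(π·0.8511)) = -5.6777 → s = 0.3223
radial distance = base radius + s = 36 + 0.3223 = 36.3223

36.3223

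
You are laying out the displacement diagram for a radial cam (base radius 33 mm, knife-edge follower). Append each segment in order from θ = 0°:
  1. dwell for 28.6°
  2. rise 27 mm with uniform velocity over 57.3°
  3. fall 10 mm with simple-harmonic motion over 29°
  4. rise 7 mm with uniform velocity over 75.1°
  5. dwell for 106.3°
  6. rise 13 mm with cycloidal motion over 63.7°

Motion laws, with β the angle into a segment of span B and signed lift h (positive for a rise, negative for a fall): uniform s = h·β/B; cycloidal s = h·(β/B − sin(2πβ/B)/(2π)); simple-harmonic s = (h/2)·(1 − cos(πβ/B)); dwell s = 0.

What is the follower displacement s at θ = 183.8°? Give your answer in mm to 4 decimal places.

seg 1 [0°–28.6°] dwell: s stays 0.0000
seg 2 [28.6°–85.9°] uniform, h=27: full span → s += 27 → s = 27.0000
seg 3 [85.9°–114.9°] simple-harmonic, h=-10: full span → s += -10 → s = 17.0000
seg 4 [114.9°–190°] uniform, h=7: θ=183.8° here. β=68.9, B=75.1. 7·68.9/75.1 = 6.4221 → s = 23.4221

23.4221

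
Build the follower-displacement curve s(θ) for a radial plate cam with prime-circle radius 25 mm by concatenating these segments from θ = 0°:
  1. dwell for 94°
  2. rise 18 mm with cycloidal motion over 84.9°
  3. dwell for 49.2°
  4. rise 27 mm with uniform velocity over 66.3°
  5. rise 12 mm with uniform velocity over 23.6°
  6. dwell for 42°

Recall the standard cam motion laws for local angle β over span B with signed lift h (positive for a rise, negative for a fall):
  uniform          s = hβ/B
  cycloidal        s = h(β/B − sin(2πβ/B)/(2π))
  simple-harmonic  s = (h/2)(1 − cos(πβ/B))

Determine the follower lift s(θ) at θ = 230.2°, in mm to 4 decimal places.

seg 1 [0°–94°] dwell: s stays 0.0000
seg 2 [94°–178.9°] cycloidal, h=18: full span → s += 18 → s = 18.0000
seg 3 [178.9°–228.1°] dwell: s stays 18.0000
seg 4 [228.1°–294.4°] uniform, h=27: θ=230.2° here. β=2.1, B=66.3. 27·2.1/66.3 = 0.8552 → s = 18.8552

18.8552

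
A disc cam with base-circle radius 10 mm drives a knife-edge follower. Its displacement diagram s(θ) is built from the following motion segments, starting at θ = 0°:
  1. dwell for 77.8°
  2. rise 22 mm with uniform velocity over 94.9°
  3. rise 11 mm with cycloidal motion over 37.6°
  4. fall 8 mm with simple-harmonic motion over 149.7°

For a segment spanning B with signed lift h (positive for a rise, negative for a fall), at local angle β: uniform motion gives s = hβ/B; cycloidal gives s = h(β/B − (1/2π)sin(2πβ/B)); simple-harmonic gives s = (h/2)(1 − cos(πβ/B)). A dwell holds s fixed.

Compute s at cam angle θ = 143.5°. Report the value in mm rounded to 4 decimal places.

seg 1 [0°–77.8°] dwell: s stays 0.0000
seg 2 [77.8°–172.7°] uniform, h=22: θ=143.5° here. β=65.7, B=94.9. 22·65.7/94.9 = 15.2308 → s = 15.2308

15.2308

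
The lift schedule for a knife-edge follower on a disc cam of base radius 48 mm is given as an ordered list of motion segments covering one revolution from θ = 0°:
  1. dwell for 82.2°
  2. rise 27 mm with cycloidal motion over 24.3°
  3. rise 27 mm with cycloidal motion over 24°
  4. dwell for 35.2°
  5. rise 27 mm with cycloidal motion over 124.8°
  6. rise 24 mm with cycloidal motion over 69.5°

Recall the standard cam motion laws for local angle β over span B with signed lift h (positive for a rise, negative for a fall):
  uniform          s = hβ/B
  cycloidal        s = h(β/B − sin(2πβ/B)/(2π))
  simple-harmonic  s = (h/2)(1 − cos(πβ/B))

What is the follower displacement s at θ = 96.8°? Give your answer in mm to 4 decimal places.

seg 1 [0°–82.2°] dwell: s stays 0.0000
seg 2 [82.2°–106.5°] cycloidal, h=27: θ=96.8° here. β=14.6, B=24.3. 27·(0.6008 − sin(2π·0.6008)/(2π)) = 18.7660 → s = 18.7660

18.7660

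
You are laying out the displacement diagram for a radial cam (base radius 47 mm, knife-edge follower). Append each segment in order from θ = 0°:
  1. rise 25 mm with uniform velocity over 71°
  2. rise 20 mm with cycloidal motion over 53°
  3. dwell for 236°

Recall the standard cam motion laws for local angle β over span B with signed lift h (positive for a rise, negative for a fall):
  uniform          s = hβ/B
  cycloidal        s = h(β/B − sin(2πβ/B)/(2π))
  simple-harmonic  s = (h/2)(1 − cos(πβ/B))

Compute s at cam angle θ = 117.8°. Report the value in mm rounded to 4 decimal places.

seg 1 [0°–71°] uniform, h=25: full span → s += 25 → s = 25.0000
seg 2 [71°–124°] cycloidal, h=20: θ=117.8° here. β=46.8, B=53. 20·(0.8830 − sin(2π·0.8830)/(2π)) = 19.7950 → s = 44.7950

44.7950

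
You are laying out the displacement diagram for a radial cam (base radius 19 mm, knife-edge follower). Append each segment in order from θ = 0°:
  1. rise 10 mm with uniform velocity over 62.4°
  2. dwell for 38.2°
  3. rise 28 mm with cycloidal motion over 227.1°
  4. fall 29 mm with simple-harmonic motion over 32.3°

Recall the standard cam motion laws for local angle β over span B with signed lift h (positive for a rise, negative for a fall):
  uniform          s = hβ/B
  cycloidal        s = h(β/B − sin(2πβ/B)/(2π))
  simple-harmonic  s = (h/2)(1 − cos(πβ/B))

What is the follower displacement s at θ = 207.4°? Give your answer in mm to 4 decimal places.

seg 1 [0°–62.4°] uniform, h=10: full span → s += 10 → s = 10.0000
seg 2 [62.4°–100.6°] dwell: s stays 10.0000
seg 3 [100.6°–327.7°] cycloidal, h=28: θ=207.4° here. β=106.8, B=227.1. 28·(0.4703 − sin(2π·0.4703)/(2π)) = 12.3404 → s = 22.3404

22.3404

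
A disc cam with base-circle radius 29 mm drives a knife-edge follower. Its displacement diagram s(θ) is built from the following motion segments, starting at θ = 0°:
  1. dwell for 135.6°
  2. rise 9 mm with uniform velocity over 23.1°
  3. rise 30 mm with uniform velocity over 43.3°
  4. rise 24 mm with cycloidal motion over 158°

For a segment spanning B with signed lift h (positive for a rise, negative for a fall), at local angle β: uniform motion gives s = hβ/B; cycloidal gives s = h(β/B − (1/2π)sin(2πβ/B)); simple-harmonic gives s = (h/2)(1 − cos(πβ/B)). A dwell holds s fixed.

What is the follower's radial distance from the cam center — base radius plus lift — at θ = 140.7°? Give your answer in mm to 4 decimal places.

seg 1 [0°–135.6°] dwell: s stays 0.0000
seg 2 [135.6°–158.7°] uniform, h=9: θ=140.7° here. β=5.1, B=23.1. 9·5.1/23.1 = 1.9870 → s = 1.9870
radial distance = base radius + s = 29 + 1.9870 = 30.9870

30.9870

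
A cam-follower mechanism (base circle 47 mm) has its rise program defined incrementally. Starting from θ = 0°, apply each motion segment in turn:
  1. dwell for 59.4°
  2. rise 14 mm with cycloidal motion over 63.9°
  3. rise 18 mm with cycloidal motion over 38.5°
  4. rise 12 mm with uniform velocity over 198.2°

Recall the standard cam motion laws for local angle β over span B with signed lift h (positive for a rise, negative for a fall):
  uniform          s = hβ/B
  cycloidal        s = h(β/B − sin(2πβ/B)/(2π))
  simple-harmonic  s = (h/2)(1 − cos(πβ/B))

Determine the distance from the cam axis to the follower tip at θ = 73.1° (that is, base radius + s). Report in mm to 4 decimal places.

seg 1 [0°–59.4°] dwell: s stays 0.0000
seg 2 [59.4°–123.3°] cycloidal, h=14: θ=73.1° here. β=13.7, B=63.9. 14·(0.2144 − sin(2π·0.2144)/(2π)) = 0.8289 → s = 0.8289
radial distance = base radius + s = 47 + 0.8289 = 47.8289

47.8289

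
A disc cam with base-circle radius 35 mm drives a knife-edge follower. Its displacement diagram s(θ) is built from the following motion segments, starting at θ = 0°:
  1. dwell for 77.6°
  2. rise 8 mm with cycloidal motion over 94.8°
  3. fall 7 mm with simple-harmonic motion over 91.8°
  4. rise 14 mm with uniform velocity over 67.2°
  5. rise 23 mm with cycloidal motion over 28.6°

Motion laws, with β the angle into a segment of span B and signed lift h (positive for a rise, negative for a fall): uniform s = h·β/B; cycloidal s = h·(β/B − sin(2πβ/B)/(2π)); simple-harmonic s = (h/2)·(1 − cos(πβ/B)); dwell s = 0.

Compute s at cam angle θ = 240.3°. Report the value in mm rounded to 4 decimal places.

seg 1 [0°–77.6°] dwell: s stays 0.0000
seg 2 [77.6°–172.4°] cycloidal, h=8: full span → s += 8 → s = 8.0000
seg 3 [172.4°–264.2°] simple-harmonic, h=-7: θ=240.3° here. β=67.9, B=91.8. -7/2·(1 − cos(π·0.7397)) = -5.8931 → s = 2.1069

2.1069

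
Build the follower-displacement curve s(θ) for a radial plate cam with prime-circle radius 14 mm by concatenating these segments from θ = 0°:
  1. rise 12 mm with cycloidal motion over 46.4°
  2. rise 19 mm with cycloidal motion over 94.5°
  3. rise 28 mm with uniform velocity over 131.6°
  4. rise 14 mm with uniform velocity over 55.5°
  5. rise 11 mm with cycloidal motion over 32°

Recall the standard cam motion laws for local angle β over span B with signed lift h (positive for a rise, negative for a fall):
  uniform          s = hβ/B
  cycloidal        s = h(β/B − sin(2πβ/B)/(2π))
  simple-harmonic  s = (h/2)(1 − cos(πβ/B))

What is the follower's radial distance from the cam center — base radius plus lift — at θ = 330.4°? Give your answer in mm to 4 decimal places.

seg 1 [0°–46.4°] cycloidal, h=12: full span → s += 12 → s = 12.0000
seg 2 [46.4°–140.9°] cycloidal, h=19: full span → s += 19 → s = 31.0000
seg 3 [140.9°–272.5°] uniform, h=28: full span → s += 28 → s = 59.0000
seg 4 [272.5°–328°] uniform, h=14: full span → s += 14 → s = 73.0000
seg 5 [328°–360°] cycloidal, h=11: θ=330.4° here. β=2.4, B=32. 11·(0.0750 − sin(2π·0.0750)/(2π)) = 0.0302 → s = 73.0302
radial distance = base radius + s = 14 + 73.0302 = 87.0302

87.0302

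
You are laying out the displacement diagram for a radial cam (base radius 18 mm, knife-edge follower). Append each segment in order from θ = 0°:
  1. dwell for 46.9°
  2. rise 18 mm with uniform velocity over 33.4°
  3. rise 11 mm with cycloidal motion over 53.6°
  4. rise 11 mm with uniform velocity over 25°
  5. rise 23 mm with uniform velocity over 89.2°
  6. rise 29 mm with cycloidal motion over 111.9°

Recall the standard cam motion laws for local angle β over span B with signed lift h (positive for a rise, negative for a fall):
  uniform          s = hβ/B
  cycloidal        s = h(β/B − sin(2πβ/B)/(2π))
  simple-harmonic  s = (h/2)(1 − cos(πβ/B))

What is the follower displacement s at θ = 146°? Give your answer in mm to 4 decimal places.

seg 1 [0°–46.9°] dwell: s stays 0.0000
seg 2 [46.9°–80.3°] uniform, h=18: full span → s += 18 → s = 18.0000
seg 3 [80.3°–133.9°] cycloidal, h=11: full span → s += 11 → s = 29.0000
seg 4 [133.9°–158.9°] uniform, h=11: θ=146° here. β=12.1, B=25. 11·12.1/25 = 5.3240 → s = 34.3240

34.3240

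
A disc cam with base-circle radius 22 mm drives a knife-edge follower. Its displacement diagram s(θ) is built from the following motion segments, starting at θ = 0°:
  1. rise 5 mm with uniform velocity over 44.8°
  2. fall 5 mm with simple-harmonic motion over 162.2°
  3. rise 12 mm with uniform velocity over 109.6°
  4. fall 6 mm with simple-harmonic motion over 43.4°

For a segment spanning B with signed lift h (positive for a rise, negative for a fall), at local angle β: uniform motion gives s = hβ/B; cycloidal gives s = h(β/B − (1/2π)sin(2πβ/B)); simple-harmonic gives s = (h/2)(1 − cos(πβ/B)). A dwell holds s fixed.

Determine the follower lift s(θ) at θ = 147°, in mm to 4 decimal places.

seg 1 [0°–44.8°] uniform, h=5: full span → s += 5 → s = 5.0000
seg 2 [44.8°–207°] simple-harmonic, h=-5: θ=147° here. β=102.2, B=162.2. -5/2·(1 − cos(π·0.6301)) = -3.4935 → s = 1.5065

1.5065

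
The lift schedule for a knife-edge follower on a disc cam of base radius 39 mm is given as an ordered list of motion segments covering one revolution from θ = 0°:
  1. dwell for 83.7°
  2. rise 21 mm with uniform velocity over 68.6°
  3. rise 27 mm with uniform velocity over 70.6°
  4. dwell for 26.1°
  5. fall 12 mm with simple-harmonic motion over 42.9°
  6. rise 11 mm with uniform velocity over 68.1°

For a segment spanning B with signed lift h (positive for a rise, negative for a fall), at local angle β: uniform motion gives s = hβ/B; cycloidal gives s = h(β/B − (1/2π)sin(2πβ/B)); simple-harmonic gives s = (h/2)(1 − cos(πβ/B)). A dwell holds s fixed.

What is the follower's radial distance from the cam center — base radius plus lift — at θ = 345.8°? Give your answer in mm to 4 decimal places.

seg 1 [0°–83.7°] dwell: s stays 0.0000
seg 2 [83.7°–152.3°] uniform, h=21: full span → s += 21 → s = 21.0000
seg 3 [152.3°–222.9°] uniform, h=27: full span → s += 27 → s = 48.0000
seg 4 [222.9°–249°] dwell: s stays 48.0000
seg 5 [249°–291.9°] simple-harmonic, h=-12: full span → s += -12 → s = 36.0000
seg 6 [291.9°–360°] uniform, h=11: θ=345.8° here. β=53.9, B=68.1. 11·53.9/68.1 = 8.7063 → s = 44.7063
radial distance = base radius + s = 39 + 44.7063 = 83.7063

83.7063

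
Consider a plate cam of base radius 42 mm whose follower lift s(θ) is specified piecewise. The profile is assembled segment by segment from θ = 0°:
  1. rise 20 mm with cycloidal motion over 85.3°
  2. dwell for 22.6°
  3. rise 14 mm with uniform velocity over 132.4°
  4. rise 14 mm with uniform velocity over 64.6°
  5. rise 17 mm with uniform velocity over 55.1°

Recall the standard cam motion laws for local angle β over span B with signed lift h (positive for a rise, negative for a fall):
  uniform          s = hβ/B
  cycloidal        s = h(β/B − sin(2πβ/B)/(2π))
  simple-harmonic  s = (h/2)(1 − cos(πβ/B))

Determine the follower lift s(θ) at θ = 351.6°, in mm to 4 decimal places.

seg 1 [0°–85.3°] cycloidal, h=20: full span → s += 20 → s = 20.0000
seg 2 [85.3°–107.9°] dwell: s stays 20.0000
seg 3 [107.9°–240.3°] uniform, h=14: full span → s += 14 → s = 34.0000
seg 4 [240.3°–304.9°] uniform, h=14: full span → s += 14 → s = 48.0000
seg 5 [304.9°–360°] uniform, h=17: θ=351.6° here. β=46.7, B=55.1. 17·46.7/55.1 = 14.4083 → s = 62.4083

62.4083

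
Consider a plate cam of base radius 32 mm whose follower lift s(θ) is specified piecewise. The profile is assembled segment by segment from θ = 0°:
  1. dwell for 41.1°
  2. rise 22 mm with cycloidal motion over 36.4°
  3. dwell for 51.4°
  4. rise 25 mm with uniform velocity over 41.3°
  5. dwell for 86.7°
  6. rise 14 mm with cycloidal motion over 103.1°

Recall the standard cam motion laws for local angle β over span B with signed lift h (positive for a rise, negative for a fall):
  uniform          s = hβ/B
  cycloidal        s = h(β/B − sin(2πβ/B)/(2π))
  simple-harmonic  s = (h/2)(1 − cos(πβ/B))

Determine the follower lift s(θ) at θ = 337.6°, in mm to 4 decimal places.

seg 1 [0°–41.1°] dwell: s stays 0.0000
seg 2 [41.1°–77.5°] cycloidal, h=22: full span → s += 22 → s = 22.0000
seg 3 [77.5°–128.9°] dwell: s stays 22.0000
seg 4 [128.9°–170.2°] uniform, h=25: full span → s += 25 → s = 47.0000
seg 5 [170.2°–256.9°] dwell: s stays 47.0000
seg 6 [256.9°–360°] cycloidal, h=14: θ=337.6° here. β=80.7, B=103.1. 14·(0.7827 − sin(2π·0.7827)/(2π)) = 13.1395 → s = 60.1395

60.1395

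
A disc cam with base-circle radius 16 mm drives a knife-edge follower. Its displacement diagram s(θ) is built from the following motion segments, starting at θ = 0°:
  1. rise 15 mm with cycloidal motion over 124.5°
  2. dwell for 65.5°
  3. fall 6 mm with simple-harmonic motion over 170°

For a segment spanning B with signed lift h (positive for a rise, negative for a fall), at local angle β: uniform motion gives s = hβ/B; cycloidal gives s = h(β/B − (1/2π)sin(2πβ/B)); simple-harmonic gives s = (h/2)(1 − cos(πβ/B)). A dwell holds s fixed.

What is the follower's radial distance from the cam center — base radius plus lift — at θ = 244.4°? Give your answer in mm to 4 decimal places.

seg 1 [0°–124.5°] cycloidal, h=15: full span → s += 15 → s = 15.0000
seg 2 [124.5°–190°] dwell: s stays 15.0000
seg 3 [190°–360°] simple-harmonic, h=-6: θ=244.4° here. β=54.4, B=170. -6/2·(1 − cos(π·0.3200)) = -1.3925 → s = 13.6075
radial distance = base radius + s = 16 + 13.6075 = 29.6075

29.6075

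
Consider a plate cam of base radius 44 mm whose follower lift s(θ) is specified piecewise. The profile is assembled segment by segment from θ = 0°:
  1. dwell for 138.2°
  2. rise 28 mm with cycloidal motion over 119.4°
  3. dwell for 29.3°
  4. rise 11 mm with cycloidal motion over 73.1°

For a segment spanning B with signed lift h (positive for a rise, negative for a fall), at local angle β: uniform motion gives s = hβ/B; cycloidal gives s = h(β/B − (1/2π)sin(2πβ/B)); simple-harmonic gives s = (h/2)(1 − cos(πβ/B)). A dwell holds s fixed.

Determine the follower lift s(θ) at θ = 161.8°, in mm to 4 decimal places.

seg 1 [0°–138.2°] dwell: s stays 0.0000
seg 2 [138.2°–257.6°] cycloidal, h=28: θ=161.8° here. β=23.6, B=119.4. 28·(0.1977 − sin(2π·0.1977)/(2π)) = 1.3169 → s = 1.3169

1.3169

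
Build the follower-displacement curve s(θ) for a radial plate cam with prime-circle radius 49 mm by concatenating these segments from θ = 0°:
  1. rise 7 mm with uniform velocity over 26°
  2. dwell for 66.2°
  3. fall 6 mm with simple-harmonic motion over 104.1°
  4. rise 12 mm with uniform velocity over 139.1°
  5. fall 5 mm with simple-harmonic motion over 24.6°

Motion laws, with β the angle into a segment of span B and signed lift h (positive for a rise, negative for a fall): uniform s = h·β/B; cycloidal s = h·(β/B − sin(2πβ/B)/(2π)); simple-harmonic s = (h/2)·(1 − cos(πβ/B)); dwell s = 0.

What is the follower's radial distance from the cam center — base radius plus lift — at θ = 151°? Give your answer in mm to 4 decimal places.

seg 1 [0°–26°] uniform, h=7: full span → s += 7 → s = 7.0000
seg 2 [26°–92.2°] dwell: s stays 7.0000
seg 3 [92.2°–196.3°] simple-harmonic, h=-6: θ=151° here. β=58.8, B=104.1. -6/2·(1 − cos(π·0.5648)) = -3.6069 → s = 3.3931
radial distance = base radius + s = 49 + 3.3931 = 52.3931

52.3931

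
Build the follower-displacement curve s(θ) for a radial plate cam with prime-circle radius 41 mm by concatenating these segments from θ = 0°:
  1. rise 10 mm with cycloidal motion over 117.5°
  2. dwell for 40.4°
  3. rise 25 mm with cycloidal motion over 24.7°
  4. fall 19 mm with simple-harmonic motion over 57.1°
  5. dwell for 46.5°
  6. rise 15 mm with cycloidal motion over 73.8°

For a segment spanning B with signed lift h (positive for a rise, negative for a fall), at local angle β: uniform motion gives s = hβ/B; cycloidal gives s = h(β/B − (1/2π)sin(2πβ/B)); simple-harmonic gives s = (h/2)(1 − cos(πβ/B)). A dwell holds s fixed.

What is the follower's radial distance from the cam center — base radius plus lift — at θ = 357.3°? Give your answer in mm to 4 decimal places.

seg 1 [0°–117.5°] cycloidal, h=10: full span → s += 10 → s = 10.0000
seg 2 [117.5°–157.9°] dwell: s stays 10.0000
seg 3 [157.9°–182.6°] cycloidal, h=25: full span → s += 25 → s = 35.0000
seg 4 [182.6°–239.7°] simple-harmonic, h=-19: full span → s += -19 → s = 16.0000
seg 5 [239.7°–286.2°] dwell: s stays 16.0000
seg 6 [286.2°–360°] cycloidal, h=15: θ=357.3° here. β=71.1, B=73.8. 15·(0.9634 − sin(2π·0.9634)/(2π)) = 14.9952 → s = 30.9952
radial distance = base radius + s = 41 + 30.9952 = 71.9952

71.9952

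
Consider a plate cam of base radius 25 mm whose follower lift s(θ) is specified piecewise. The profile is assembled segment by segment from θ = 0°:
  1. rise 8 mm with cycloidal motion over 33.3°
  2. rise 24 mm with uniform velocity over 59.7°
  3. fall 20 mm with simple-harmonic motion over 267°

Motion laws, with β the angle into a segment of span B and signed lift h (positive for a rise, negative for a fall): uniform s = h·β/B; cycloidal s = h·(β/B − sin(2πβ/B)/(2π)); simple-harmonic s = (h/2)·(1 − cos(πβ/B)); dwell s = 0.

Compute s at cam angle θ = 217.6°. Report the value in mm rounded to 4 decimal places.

seg 1 [0°–33.3°] cycloidal, h=8: full span → s += 8 → s = 8.0000
seg 2 [33.3°–93°] uniform, h=24: full span → s += 24 → s = 32.0000
seg 3 [93°–360°] simple-harmonic, h=-20: θ=217.6° here. β=124.6, B=267. -20/2·(1 − cos(π·0.4667)) = -8.9547 → s = 23.0453

23.0453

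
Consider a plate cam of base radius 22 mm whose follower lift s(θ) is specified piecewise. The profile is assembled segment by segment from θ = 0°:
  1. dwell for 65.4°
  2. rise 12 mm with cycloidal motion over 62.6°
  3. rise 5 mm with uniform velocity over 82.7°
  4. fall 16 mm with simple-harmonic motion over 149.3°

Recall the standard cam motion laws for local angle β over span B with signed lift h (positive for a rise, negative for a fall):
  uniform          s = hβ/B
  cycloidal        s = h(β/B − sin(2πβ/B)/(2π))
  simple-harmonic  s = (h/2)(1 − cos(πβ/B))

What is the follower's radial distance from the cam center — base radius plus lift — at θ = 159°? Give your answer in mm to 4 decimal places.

seg 1 [0°–65.4°] dwell: s stays 0.0000
seg 2 [65.4°–128°] cycloidal, h=12: full span → s += 12 → s = 12.0000
seg 3 [128°–210.7°] uniform, h=5: θ=159° here. β=31, B=82.7. 5·31/82.7 = 1.8742 → s = 13.8742
radial distance = base radius + s = 22 + 13.8742 = 35.8742

35.8742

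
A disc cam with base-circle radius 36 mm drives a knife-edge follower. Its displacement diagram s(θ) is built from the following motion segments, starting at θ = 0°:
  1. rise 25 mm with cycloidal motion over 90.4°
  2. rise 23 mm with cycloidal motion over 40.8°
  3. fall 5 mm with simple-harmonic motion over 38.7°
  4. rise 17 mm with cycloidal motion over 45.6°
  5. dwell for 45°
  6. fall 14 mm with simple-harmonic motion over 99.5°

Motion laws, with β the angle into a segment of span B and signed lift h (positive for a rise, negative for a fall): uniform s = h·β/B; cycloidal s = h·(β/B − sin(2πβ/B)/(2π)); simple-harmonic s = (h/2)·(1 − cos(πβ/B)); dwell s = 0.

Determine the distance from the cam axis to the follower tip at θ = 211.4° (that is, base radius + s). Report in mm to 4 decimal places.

seg 1 [0°–90.4°] cycloidal, h=25: full span → s += 25 → s = 25.0000
seg 2 [90.4°–131.2°] cycloidal, h=23: full span → s += 23 → s = 48.0000
seg 3 [131.2°–169.9°] simple-harmonic, h=-5: full span → s += -5 → s = 43.0000
seg 4 [169.9°–215.5°] cycloidal, h=17: θ=211.4° here. β=41.5, B=45.6. 17·(0.9101 − sin(2π·0.9101)/(2π)) = 16.9200 → s = 59.9200
radial distance = base radius + s = 36 + 59.9200 = 95.9200

95.9200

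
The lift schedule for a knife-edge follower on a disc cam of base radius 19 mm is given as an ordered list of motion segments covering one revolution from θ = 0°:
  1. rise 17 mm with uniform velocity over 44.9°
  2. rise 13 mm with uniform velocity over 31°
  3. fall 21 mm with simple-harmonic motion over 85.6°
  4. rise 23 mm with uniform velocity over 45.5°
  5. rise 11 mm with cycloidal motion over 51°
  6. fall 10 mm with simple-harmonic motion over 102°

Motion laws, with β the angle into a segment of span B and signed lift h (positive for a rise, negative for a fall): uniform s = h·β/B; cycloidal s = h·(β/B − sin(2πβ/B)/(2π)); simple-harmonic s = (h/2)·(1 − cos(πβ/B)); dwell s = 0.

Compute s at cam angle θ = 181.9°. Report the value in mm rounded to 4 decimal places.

seg 1 [0°–44.9°] uniform, h=17: full span → s += 17 → s = 17.0000
seg 2 [44.9°–75.9°] uniform, h=13: full span → s += 13 → s = 30.0000
seg 3 [75.9°–161.5°] simple-harmonic, h=-21: full span → s += -21 → s = 9.0000
seg 4 [161.5°–207°] uniform, h=23: θ=181.9° here. β=20.4, B=45.5. 23·20.4/45.5 = 10.3121 → s = 19.3121

19.3121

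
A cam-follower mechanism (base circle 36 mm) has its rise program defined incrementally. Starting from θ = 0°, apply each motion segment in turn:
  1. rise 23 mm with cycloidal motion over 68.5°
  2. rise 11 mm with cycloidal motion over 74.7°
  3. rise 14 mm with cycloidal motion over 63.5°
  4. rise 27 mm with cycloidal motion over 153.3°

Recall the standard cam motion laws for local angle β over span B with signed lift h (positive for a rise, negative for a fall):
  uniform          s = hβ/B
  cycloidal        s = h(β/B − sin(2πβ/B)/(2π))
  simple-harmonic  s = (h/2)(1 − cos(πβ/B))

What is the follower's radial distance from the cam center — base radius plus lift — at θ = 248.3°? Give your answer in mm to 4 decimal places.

seg 1 [0°–68.5°] cycloidal, h=23: full span → s += 23 → s = 23.0000
seg 2 [68.5°–143.2°] cycloidal, h=11: full span → s += 11 → s = 34.0000
seg 3 [143.2°–206.7°] cycloidal, h=14: full span → s += 14 → s = 48.0000
seg 4 [206.7°–360°] cycloidal, h=27: θ=248.3° here. β=41.6, B=153.3. 27·(0.2714 − sin(2π·0.2714)/(2π)) = 3.0683 → s = 51.0683
radial distance = base radius + s = 36 + 51.0683 = 87.0683

87.0683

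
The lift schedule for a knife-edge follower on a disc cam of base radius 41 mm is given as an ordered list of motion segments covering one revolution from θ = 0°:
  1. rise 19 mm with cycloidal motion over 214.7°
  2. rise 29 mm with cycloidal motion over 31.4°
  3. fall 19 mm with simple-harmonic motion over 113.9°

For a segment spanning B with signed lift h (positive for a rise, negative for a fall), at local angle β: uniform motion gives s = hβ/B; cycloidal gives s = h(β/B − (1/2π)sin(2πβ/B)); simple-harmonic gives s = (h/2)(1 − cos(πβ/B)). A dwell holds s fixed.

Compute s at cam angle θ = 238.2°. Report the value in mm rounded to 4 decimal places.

seg 1 [0°–214.7°] cycloidal, h=19: full span → s += 19 → s = 19.0000
seg 2 [214.7°–246.1°] cycloidal, h=29: θ=238.2° here. β=23.5, B=31.4. 29·(0.7484 − sin(2π·0.7484)/(2π)) = 26.3191 → s = 45.3191

45.3191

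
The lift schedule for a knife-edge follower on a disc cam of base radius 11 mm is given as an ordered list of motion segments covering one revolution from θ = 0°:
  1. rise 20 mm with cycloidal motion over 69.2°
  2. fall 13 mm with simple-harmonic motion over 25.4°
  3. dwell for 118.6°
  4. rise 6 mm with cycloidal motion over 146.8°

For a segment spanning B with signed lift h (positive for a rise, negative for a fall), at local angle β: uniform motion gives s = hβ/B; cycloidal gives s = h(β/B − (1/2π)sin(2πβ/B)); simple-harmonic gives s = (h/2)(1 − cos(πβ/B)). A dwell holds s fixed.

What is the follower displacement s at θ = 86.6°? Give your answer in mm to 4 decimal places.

seg 1 [0°–69.2°] cycloidal, h=20: full span → s += 20 → s = 20.0000
seg 2 [69.2°–94.6°] simple-harmonic, h=-13: θ=86.6° here. β=17.4, B=25.4. -13/2·(1 − cos(π·0.6850)) = -10.0693 → s = 9.9307

9.9307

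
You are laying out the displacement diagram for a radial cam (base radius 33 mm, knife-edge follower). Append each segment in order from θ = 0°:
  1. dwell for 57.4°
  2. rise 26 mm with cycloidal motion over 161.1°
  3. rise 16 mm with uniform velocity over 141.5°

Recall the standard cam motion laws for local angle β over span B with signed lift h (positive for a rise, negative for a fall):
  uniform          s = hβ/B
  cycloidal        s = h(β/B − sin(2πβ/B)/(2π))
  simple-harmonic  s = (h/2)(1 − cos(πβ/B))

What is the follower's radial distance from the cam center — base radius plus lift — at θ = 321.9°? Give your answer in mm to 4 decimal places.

seg 1 [0°–57.4°] dwell: s stays 0.0000
seg 2 [57.4°–218.5°] cycloidal, h=26: full span → s += 26 → s = 26.0000
seg 3 [218.5°–360°] uniform, h=16: θ=321.9° here. β=103.4, B=141.5. 16·103.4/141.5 = 11.6919 → s = 37.6919
radial distance = base radius + s = 33 + 37.6919 = 70.6919

70.6919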